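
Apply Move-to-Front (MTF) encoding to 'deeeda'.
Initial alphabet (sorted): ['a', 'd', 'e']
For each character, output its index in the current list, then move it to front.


MTF encoding:
'd': index 1 in ['a', 'd', 'e'] -> ['d', 'a', 'e']
'e': index 2 in ['d', 'a', 'e'] -> ['e', 'd', 'a']
'e': index 0 in ['e', 'd', 'a'] -> ['e', 'd', 'a']
'e': index 0 in ['e', 'd', 'a'] -> ['e', 'd', 'a']
'd': index 1 in ['e', 'd', 'a'] -> ['d', 'e', 'a']
'a': index 2 in ['d', 'e', 'a'] -> ['a', 'd', 'e']


Output: [1, 2, 0, 0, 1, 2]


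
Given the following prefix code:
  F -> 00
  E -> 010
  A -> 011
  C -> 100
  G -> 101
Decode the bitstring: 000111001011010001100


Decoding step by step:
Bits 00 -> F
Bits 011 -> A
Bits 100 -> C
Bits 101 -> G
Bits 101 -> G
Bits 00 -> F
Bits 011 -> A
Bits 00 -> F


Decoded message: FACGGFAF


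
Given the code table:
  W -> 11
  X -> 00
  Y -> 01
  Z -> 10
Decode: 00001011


Decoding:
00 -> X
00 -> X
10 -> Z
11 -> W


Result: XXZW


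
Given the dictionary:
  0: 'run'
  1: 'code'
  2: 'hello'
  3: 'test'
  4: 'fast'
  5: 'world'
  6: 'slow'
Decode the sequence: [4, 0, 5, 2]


Look up each index in the dictionary:
  4 -> 'fast'
  0 -> 'run'
  5 -> 'world'
  2 -> 'hello'

Decoded: "fast run world hello"


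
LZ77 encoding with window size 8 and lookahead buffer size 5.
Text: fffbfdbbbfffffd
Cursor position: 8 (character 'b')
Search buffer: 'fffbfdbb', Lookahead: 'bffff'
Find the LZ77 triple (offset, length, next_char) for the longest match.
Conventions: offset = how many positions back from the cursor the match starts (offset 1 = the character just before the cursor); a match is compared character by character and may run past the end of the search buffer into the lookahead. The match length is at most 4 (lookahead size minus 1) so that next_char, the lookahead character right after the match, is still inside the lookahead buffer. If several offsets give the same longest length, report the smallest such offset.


Try each offset into the search buffer:
  offset=1 (pos 7, char 'b'): match length 1
  offset=2 (pos 6, char 'b'): match length 1
  offset=3 (pos 5, char 'd'): match length 0
  offset=4 (pos 4, char 'f'): match length 0
  offset=5 (pos 3, char 'b'): match length 2
  offset=6 (pos 2, char 'f'): match length 0
  offset=7 (pos 1, char 'f'): match length 0
  offset=8 (pos 0, char 'f'): match length 0
Longest match has length 2 at offset 5.
next_char = character at position 8 + 2 = 10 -> 'f'

Best match: offset=5, length=2 (matching 'bf' starting at position 3)
LZ77 triple: (5, 2, 'f')


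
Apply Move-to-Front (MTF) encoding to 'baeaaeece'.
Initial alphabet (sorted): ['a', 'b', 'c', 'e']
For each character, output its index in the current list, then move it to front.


MTF encoding:
'b': index 1 in ['a', 'b', 'c', 'e'] -> ['b', 'a', 'c', 'e']
'a': index 1 in ['b', 'a', 'c', 'e'] -> ['a', 'b', 'c', 'e']
'e': index 3 in ['a', 'b', 'c', 'e'] -> ['e', 'a', 'b', 'c']
'a': index 1 in ['e', 'a', 'b', 'c'] -> ['a', 'e', 'b', 'c']
'a': index 0 in ['a', 'e', 'b', 'c'] -> ['a', 'e', 'b', 'c']
'e': index 1 in ['a', 'e', 'b', 'c'] -> ['e', 'a', 'b', 'c']
'e': index 0 in ['e', 'a', 'b', 'c'] -> ['e', 'a', 'b', 'c']
'c': index 3 in ['e', 'a', 'b', 'c'] -> ['c', 'e', 'a', 'b']
'e': index 1 in ['c', 'e', 'a', 'b'] -> ['e', 'c', 'a', 'b']


Output: [1, 1, 3, 1, 0, 1, 0, 3, 1]


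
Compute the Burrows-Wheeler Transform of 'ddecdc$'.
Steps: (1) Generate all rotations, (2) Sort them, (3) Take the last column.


Rotations (sorted):
  0: $ddecdc -> last char: c
  1: c$ddecd -> last char: d
  2: cdc$dde -> last char: e
  3: dc$ddec -> last char: c
  4: ddecdc$ -> last char: $
  5: decdc$d -> last char: d
  6: ecdc$dd -> last char: d


BWT = cdec$dd


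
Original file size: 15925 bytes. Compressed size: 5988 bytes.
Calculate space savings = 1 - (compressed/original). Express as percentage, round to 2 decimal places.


ratio = compressed/original = 5988/15925 = 0.376013
savings = 1 - ratio = 1 - 0.376013 = 0.623987
as a percentage: 0.623987 * 100 = 62.4%

Space savings = 1 - 5988/15925 = 62.4%


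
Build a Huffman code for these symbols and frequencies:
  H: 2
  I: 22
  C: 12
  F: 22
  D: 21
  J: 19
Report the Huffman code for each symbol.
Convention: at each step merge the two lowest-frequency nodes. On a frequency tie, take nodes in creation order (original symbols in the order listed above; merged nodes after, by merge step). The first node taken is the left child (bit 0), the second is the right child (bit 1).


Huffman tree construction:
Step 1: Merge H(2) + C(12) = 14
Step 2: Merge (H+C)(14) + J(19) = 33
Step 3: Merge D(21) + I(22) = 43
Step 4: Merge F(22) + ((H+C)+J)(33) = 55
Step 5: Merge (D+I)(43) + (F+((H+C)+J))(55) = 98
Read each symbol's code off the tree from the root (left child = 0, right child = 1).

Codes:
  H: 1100 (length 4)
  I: 01 (length 2)
  C: 1101 (length 4)
  F: 10 (length 2)
  D: 00 (length 2)
  J: 111 (length 3)
Average code length: 243/98 = 2.4796 bits/symbol


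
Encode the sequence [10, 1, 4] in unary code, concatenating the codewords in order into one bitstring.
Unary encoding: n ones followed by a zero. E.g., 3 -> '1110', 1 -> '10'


Encode each number as n ones followed by a terminating 0:
  10 -> 11111111110 (11 bits)
  1 -> 10 (2 bits)
  4 -> 11110 (5 bits)
Total length = 11 + 2 + 5 = 18 bits.

Unary([10, 1, 4]) = 111111111101011110 (18 bits)


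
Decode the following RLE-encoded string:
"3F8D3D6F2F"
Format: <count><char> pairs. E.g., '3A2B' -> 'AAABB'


Expanding each <count><char> pair:
  3F -> 'FFF'
  8D -> 'DDDDDDDD'
  3D -> 'DDD'
  6F -> 'FFFFFF'
  2F -> 'FF'

Decoded = FFFDDDDDDDDDDDFFFFFFFF


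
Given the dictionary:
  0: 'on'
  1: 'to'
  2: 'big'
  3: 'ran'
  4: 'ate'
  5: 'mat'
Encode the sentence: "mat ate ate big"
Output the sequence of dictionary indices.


Look up each word in the dictionary:
  'mat' -> 5
  'ate' -> 4
  'ate' -> 4
  'big' -> 2

Encoded: [5, 4, 4, 2]


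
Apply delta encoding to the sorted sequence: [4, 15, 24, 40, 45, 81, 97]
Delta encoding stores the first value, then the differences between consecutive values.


First value: 4
Deltas:
  15 - 4 = 11
  24 - 15 = 9
  40 - 24 = 16
  45 - 40 = 5
  81 - 45 = 36
  97 - 81 = 16


Delta encoded: [4, 11, 9, 16, 5, 36, 16]


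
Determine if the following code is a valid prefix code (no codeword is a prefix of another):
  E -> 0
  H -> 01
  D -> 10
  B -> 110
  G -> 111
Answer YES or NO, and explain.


Checking each pair (does one codeword prefix another?):
  E='0' vs H='01': prefix -- VIOLATION

NO -- this is NOT a valid prefix code. E (0) is a prefix of H (01).


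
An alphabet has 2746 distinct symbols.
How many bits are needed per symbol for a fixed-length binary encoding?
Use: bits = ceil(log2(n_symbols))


log2(2746) = 11.4231
Bracket: 2^11 = 2048 < 2746 <= 2^12 = 4096
So ceil(log2(2746)) = 12

bits = ceil(log2(2746)) = ceil(11.4231) = 12 bits


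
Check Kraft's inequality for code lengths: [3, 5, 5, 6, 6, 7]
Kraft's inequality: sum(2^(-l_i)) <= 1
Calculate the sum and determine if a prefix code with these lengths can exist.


Sum = 2^(-3) + 2^(-5) + 2^(-5) + 2^(-6) + 2^(-6) + 2^(-7)
    = 0.125 + 0.03125 + 0.03125 + 0.015625 + 0.015625 + 0.0078125
    = 29/128 = 0.2265625
Since 0.2265625 <= 1, Kraft's inequality IS satisfied.
A prefix code with these lengths CAN exist.

Kraft sum = 0.2265625. Satisfied.


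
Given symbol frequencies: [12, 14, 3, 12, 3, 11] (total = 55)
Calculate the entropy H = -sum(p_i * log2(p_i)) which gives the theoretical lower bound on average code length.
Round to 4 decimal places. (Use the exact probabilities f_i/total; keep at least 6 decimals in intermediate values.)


Per-symbol terms -p_i * log2(p_i) with p_i = f_i/55:
  p = 12/55 = 0.218182: log2(p) = -2.196397, -p*log2(p) = 0.479214
  p = 14/55 = 0.254545: log2(p) = -1.974005, -p*log2(p) = 0.502474
  p = 3/55 = 0.054545: log2(p) = -4.196397, -p*log2(p) = 0.228894
  p = 12/55 = 0.218182: log2(p) = -2.196397, -p*log2(p) = 0.479214
  p = 3/55 = 0.054545: log2(p) = -4.196397, -p*log2(p) = 0.228894
  p = 11/55 = 0.200000: log2(p) = -2.321928, -p*log2(p) = 0.464386
H = 0.479214 + 0.502474 + 0.228894 + 0.479214 + 0.228894 + 0.464386 = 2.383076

H = 2.3831 bits/symbol


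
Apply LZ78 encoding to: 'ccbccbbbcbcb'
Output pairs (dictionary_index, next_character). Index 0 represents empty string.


LZ78 encoding steps:
Dictionary: {0: ''}
Step 1: w='' (idx 0), next='c' -> output (0, 'c'), add 'c' as idx 1
Step 2: w='c' (idx 1), next='b' -> output (1, 'b'), add 'cb' as idx 2
Step 3: w='c' (idx 1), next='c' -> output (1, 'c'), add 'cc' as idx 3
Step 4: w='' (idx 0), next='b' -> output (0, 'b'), add 'b' as idx 4
Step 5: w='b' (idx 4), next='b' -> output (4, 'b'), add 'bb' as idx 5
Step 6: w='cb' (idx 2), next='c' -> output (2, 'c'), add 'cbc' as idx 6
Step 7: w='b' (idx 4), end of input -> output (4, '')


Encoded: [(0, 'c'), (1, 'b'), (1, 'c'), (0, 'b'), (4, 'b'), (2, 'c'), (4, '')]


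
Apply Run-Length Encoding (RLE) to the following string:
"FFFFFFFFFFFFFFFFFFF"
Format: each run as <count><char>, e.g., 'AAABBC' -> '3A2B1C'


Scanning runs left to right:
  i=0: run of 'F' x 19 -> '19F'

RLE = 19F


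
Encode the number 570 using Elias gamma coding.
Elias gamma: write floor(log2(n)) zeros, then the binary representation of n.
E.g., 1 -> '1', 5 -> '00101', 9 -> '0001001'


num_bits = floor(log2(570)) + 1 = 10
leading_zeros = num_bits - 1 = 9
binary(570) = 1000111010

Elias gamma(570) = '000000000' + '1000111010' = 0000000001000111010 (19 bits)


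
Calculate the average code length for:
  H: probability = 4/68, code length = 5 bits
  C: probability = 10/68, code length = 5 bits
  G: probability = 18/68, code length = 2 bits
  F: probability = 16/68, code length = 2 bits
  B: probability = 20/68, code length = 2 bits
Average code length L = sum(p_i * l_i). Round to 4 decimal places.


Weighted contributions p_i * l_i:
  H: (4/68) * 5 = 20/68
  C: (10/68) * 5 = 50/68
  G: (18/68) * 2 = 36/68
  F: (16/68) * 2 = 32/68
  B: (20/68) * 2 = 40/68
Sum = (20 + 50 + 36 + 32 + 40)/68 = 178/68

L = 178/68 = 2.6176 bits/symbol


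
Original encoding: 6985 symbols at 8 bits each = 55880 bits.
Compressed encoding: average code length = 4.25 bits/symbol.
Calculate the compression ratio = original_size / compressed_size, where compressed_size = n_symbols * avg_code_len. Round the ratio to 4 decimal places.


original_size = n_symbols * orig_bits = 6985 * 8 = 55880 bits
compressed_size = n_symbols * avg_code_len = 6985 * 4.25 = 29686.25 bits
ratio = original_size / compressed_size = 55880 / 29686.25 = 1.8824

Compression ratio = 1.8824


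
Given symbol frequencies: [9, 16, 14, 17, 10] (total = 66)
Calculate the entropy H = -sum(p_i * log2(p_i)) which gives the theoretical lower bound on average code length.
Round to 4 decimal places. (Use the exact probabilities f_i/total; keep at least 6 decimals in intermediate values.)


Per-symbol terms -p_i * log2(p_i) with p_i = f_i/66:
  p = 9/66 = 0.136364: log2(p) = -2.874469, -p*log2(p) = 0.391973
  p = 16/66 = 0.242424: log2(p) = -2.044394, -p*log2(p) = 0.495611
  p = 14/66 = 0.212121: log2(p) = -2.237039, -p*log2(p) = 0.474523
  p = 17/66 = 0.257576: log2(p) = -1.956931, -p*log2(p) = 0.504058
  p = 10/66 = 0.151515: log2(p) = -2.722466, -p*log2(p) = 0.412495
H = 0.391973 + 0.495611 + 0.474523 + 0.504058 + 0.412495 = 2.278660

H = 2.2787 bits/symbol


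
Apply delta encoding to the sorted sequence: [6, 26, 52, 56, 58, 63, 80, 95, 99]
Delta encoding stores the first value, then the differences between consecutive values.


First value: 6
Deltas:
  26 - 6 = 20
  52 - 26 = 26
  56 - 52 = 4
  58 - 56 = 2
  63 - 58 = 5
  80 - 63 = 17
  95 - 80 = 15
  99 - 95 = 4


Delta encoded: [6, 20, 26, 4, 2, 5, 17, 15, 4]


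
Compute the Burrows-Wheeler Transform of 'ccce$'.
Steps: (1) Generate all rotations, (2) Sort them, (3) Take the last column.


Rotations (sorted):
  0: $ccce -> last char: e
  1: ccce$ -> last char: $
  2: cce$c -> last char: c
  3: ce$cc -> last char: c
  4: e$ccc -> last char: c


BWT = e$ccc


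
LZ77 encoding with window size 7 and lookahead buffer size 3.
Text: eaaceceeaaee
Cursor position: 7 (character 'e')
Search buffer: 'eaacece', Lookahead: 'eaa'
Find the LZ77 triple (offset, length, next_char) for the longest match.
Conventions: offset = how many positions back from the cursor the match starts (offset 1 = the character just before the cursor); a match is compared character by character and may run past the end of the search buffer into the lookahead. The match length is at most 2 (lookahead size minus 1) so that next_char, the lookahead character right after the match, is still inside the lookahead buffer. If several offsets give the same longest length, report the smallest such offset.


Try each offset into the search buffer:
  offset=1 (pos 6, char 'e'): match length 1
  offset=2 (pos 5, char 'c'): match length 0
  offset=3 (pos 4, char 'e'): match length 1
  offset=4 (pos 3, char 'c'): match length 0
  offset=5 (pos 2, char 'a'): match length 0
  offset=6 (pos 1, char 'a'): match length 0
  offset=7 (pos 0, char 'e'): match length 2
Longest match has length 2 at offset 7.
next_char = character at position 7 + 2 = 9 -> 'a'

Best match: offset=7, length=2 (matching 'ea' starting at position 0)
LZ77 triple: (7, 2, 'a')


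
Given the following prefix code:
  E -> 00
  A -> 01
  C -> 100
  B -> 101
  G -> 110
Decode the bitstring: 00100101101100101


Decoding step by step:
Bits 00 -> E
Bits 100 -> C
Bits 101 -> B
Bits 101 -> B
Bits 100 -> C
Bits 101 -> B


Decoded message: ECBBCB


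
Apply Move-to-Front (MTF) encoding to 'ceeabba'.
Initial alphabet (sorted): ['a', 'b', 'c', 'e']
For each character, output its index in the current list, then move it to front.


MTF encoding:
'c': index 2 in ['a', 'b', 'c', 'e'] -> ['c', 'a', 'b', 'e']
'e': index 3 in ['c', 'a', 'b', 'e'] -> ['e', 'c', 'a', 'b']
'e': index 0 in ['e', 'c', 'a', 'b'] -> ['e', 'c', 'a', 'b']
'a': index 2 in ['e', 'c', 'a', 'b'] -> ['a', 'e', 'c', 'b']
'b': index 3 in ['a', 'e', 'c', 'b'] -> ['b', 'a', 'e', 'c']
'b': index 0 in ['b', 'a', 'e', 'c'] -> ['b', 'a', 'e', 'c']
'a': index 1 in ['b', 'a', 'e', 'c'] -> ['a', 'b', 'e', 'c']


Output: [2, 3, 0, 2, 3, 0, 1]


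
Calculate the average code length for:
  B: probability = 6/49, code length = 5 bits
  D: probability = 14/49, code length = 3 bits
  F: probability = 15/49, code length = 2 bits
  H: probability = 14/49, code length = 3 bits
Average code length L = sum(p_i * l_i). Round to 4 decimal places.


Weighted contributions p_i * l_i:
  B: (6/49) * 5 = 30/49
  D: (14/49) * 3 = 42/49
  F: (15/49) * 2 = 30/49
  H: (14/49) * 3 = 42/49
Sum = (30 + 42 + 30 + 42)/49 = 144/49

L = 144/49 = 2.9388 bits/symbol


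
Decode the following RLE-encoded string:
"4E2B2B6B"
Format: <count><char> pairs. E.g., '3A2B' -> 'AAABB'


Expanding each <count><char> pair:
  4E -> 'EEEE'
  2B -> 'BB'
  2B -> 'BB'
  6B -> 'BBBBBB'

Decoded = EEEEBBBBBBBBBB


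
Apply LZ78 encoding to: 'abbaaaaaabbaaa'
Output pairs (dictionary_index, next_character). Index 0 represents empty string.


LZ78 encoding steps:
Dictionary: {0: ''}
Step 1: w='' (idx 0), next='a' -> output (0, 'a'), add 'a' as idx 1
Step 2: w='' (idx 0), next='b' -> output (0, 'b'), add 'b' as idx 2
Step 3: w='b' (idx 2), next='a' -> output (2, 'a'), add 'ba' as idx 3
Step 4: w='a' (idx 1), next='a' -> output (1, 'a'), add 'aa' as idx 4
Step 5: w='aa' (idx 4), next='a' -> output (4, 'a'), add 'aaa' as idx 5
Step 6: w='b' (idx 2), next='b' -> output (2, 'b'), add 'bb' as idx 6
Step 7: w='aaa' (idx 5), end of input -> output (5, '')


Encoded: [(0, 'a'), (0, 'b'), (2, 'a'), (1, 'a'), (4, 'a'), (2, 'b'), (5, '')]


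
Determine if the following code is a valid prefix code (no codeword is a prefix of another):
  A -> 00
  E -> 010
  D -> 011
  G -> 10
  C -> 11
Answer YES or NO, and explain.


Checking each pair (does one codeword prefix another?):
  A='00' vs E='010': no prefix
  A='00' vs D='011': no prefix
  A='00' vs G='10': no prefix
  A='00' vs C='11': no prefix
  E='010' vs A='00': no prefix
  E='010' vs D='011': no prefix
  E='010' vs G='10': no prefix
  E='010' vs C='11': no prefix
  D='011' vs A='00': no prefix
  D='011' vs E='010': no prefix
  D='011' vs G='10': no prefix
  D='011' vs C='11': no prefix
  G='10' vs A='00': no prefix
  G='10' vs E='010': no prefix
  G='10' vs D='011': no prefix
  G='10' vs C='11': no prefix
  C='11' vs A='00': no prefix
  C='11' vs E='010': no prefix
  C='11' vs D='011': no prefix
  C='11' vs G='10': no prefix
No violation found over all pairs.

YES -- this is a valid prefix code. No codeword is a prefix of any other codeword.


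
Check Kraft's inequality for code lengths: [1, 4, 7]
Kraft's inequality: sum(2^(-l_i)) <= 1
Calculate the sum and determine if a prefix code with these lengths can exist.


Sum = 2^(-1) + 2^(-4) + 2^(-7)
    = 0.5 + 0.0625 + 0.0078125
    = 73/128 = 0.5703125
Since 0.5703125 <= 1, Kraft's inequality IS satisfied.
A prefix code with these lengths CAN exist.

Kraft sum = 0.5703125. Satisfied.


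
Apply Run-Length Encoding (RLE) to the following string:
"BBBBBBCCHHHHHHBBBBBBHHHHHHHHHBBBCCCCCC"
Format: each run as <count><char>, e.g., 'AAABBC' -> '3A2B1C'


Scanning runs left to right:
  i=0: run of 'B' x 6 -> '6B'
  i=6: run of 'C' x 2 -> '2C'
  i=8: run of 'H' x 6 -> '6H'
  i=14: run of 'B' x 6 -> '6B'
  i=20: run of 'H' x 9 -> '9H'
  i=29: run of 'B' x 3 -> '3B'
  i=32: run of 'C' x 6 -> '6C'

RLE = 6B2C6H6B9H3B6C


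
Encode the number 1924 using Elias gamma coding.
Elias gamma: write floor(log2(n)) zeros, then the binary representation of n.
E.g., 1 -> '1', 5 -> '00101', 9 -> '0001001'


num_bits = floor(log2(1924)) + 1 = 11
leading_zeros = num_bits - 1 = 10
binary(1924) = 11110000100

Elias gamma(1924) = '0000000000' + '11110000100' = 000000000011110000100 (21 bits)


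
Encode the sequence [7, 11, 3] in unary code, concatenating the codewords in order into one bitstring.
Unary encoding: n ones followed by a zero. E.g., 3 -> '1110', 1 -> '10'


Encode each number as n ones followed by a terminating 0:
  7 -> 11111110 (8 bits)
  11 -> 111111111110 (12 bits)
  3 -> 1110 (4 bits)
Total length = 8 + 12 + 4 = 24 bits.

Unary([7, 11, 3]) = 111111101111111111101110 (24 bits)


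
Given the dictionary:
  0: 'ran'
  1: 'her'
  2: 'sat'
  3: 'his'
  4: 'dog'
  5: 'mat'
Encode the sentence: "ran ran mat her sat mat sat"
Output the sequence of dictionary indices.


Look up each word in the dictionary:
  'ran' -> 0
  'ran' -> 0
  'mat' -> 5
  'her' -> 1
  'sat' -> 2
  'mat' -> 5
  'sat' -> 2

Encoded: [0, 0, 5, 1, 2, 5, 2]


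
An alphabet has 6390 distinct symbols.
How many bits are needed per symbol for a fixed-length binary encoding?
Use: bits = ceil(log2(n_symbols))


log2(6390) = 12.6416
Bracket: 2^12 = 4096 < 6390 <= 2^13 = 8192
So ceil(log2(6390)) = 13

bits = ceil(log2(6390)) = ceil(12.6416) = 13 bits


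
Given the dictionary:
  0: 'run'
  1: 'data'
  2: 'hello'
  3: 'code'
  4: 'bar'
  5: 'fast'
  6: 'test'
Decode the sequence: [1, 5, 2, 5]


Look up each index in the dictionary:
  1 -> 'data'
  5 -> 'fast'
  2 -> 'hello'
  5 -> 'fast'

Decoded: "data fast hello fast"


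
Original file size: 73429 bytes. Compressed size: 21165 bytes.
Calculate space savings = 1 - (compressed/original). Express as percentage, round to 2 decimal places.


ratio = compressed/original = 21165/73429 = 0.288238
savings = 1 - ratio = 1 - 0.288238 = 0.711762
as a percentage: 0.711762 * 100 = 71.18%

Space savings = 1 - 21165/73429 = 71.18%


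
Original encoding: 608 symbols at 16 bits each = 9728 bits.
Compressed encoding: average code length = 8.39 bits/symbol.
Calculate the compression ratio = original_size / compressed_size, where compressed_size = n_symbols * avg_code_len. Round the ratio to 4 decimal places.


original_size = n_symbols * orig_bits = 608 * 16 = 9728 bits
compressed_size = n_symbols * avg_code_len = 608 * 8.39 = 5101.12 bits
ratio = original_size / compressed_size = 9728 / 5101.12 = 1.907

Compression ratio = 1.907


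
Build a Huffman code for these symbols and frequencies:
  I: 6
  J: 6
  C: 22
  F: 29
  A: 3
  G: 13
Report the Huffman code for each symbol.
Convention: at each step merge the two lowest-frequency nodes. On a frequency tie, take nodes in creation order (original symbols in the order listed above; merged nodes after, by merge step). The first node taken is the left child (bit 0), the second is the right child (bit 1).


Huffman tree construction:
Step 1: Merge A(3) + I(6) = 9
Step 2: Merge J(6) + (A+I)(9) = 15
Step 3: Merge G(13) + (J+(A+I))(15) = 28
Step 4: Merge C(22) + (G+(J+(A+I)))(28) = 50
Step 5: Merge F(29) + (C+(G+(J+(A+I))))(50) = 79
Read each symbol's code off the tree from the root (left child = 0, right child = 1).

Codes:
  I: 11111 (length 5)
  J: 1110 (length 4)
  C: 10 (length 2)
  F: 0 (length 1)
  A: 11110 (length 5)
  G: 110 (length 3)
Average code length: 181/79 = 2.2911 bits/symbol


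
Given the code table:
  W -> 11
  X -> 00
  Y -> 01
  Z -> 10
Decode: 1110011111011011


Decoding:
11 -> W
10 -> Z
01 -> Y
11 -> W
11 -> W
01 -> Y
10 -> Z
11 -> W


Result: WZYWWYZW


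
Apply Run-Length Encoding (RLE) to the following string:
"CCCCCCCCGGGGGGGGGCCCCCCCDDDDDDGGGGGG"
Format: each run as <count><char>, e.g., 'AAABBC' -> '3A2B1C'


Scanning runs left to right:
  i=0: run of 'C' x 8 -> '8C'
  i=8: run of 'G' x 9 -> '9G'
  i=17: run of 'C' x 7 -> '7C'
  i=24: run of 'D' x 6 -> '6D'
  i=30: run of 'G' x 6 -> '6G'

RLE = 8C9G7C6D6G


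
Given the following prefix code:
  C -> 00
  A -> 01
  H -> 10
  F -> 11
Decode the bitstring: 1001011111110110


Decoding step by step:
Bits 10 -> H
Bits 01 -> A
Bits 01 -> A
Bits 11 -> F
Bits 11 -> F
Bits 11 -> F
Bits 01 -> A
Bits 10 -> H


Decoded message: HAAFFFAH


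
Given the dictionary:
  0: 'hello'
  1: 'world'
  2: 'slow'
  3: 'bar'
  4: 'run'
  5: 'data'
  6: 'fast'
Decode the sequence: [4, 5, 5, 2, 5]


Look up each index in the dictionary:
  4 -> 'run'
  5 -> 'data'
  5 -> 'data'
  2 -> 'slow'
  5 -> 'data'

Decoded: "run data data slow data"


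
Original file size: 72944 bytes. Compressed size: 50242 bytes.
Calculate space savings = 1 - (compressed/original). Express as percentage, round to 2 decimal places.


ratio = compressed/original = 50242/72944 = 0.688775
savings = 1 - ratio = 1 - 0.688775 = 0.311225
as a percentage: 0.311225 * 100 = 31.12%

Space savings = 1 - 50242/72944 = 31.12%


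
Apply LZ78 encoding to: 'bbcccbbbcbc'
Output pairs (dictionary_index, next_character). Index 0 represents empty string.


LZ78 encoding steps:
Dictionary: {0: ''}
Step 1: w='' (idx 0), next='b' -> output (0, 'b'), add 'b' as idx 1
Step 2: w='b' (idx 1), next='c' -> output (1, 'c'), add 'bc' as idx 2
Step 3: w='' (idx 0), next='c' -> output (0, 'c'), add 'c' as idx 3
Step 4: w='c' (idx 3), next='b' -> output (3, 'b'), add 'cb' as idx 4
Step 5: w='b' (idx 1), next='b' -> output (1, 'b'), add 'bb' as idx 5
Step 6: w='cb' (idx 4), next='c' -> output (4, 'c'), add 'cbc' as idx 6


Encoded: [(0, 'b'), (1, 'c'), (0, 'c'), (3, 'b'), (1, 'b'), (4, 'c')]


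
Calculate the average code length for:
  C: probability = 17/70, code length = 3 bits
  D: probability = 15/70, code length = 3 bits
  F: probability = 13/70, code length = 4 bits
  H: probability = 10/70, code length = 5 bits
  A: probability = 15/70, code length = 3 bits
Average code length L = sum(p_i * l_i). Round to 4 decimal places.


Weighted contributions p_i * l_i:
  C: (17/70) * 3 = 51/70
  D: (15/70) * 3 = 45/70
  F: (13/70) * 4 = 52/70
  H: (10/70) * 5 = 50/70
  A: (15/70) * 3 = 45/70
Sum = (51 + 45 + 52 + 50 + 45)/70 = 243/70

L = 243/70 = 3.4714 bits/symbol


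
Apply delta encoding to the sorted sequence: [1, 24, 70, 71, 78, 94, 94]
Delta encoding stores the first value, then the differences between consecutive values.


First value: 1
Deltas:
  24 - 1 = 23
  70 - 24 = 46
  71 - 70 = 1
  78 - 71 = 7
  94 - 78 = 16
  94 - 94 = 0


Delta encoded: [1, 23, 46, 1, 7, 16, 0]


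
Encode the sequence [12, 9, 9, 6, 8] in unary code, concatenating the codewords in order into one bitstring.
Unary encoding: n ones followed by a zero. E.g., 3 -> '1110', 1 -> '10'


Encode each number as n ones followed by a terminating 0:
  12 -> 1111111111110 (13 bits)
  9 -> 1111111110 (10 bits)
  9 -> 1111111110 (10 bits)
  6 -> 1111110 (7 bits)
  8 -> 111111110 (9 bits)
Total length = 13 + 10 + 10 + 7 + 9 = 49 bits.

Unary([12, 9, 9, 6, 8]) = 1111111111110111111111011111111101111110111111110 (49 bits)


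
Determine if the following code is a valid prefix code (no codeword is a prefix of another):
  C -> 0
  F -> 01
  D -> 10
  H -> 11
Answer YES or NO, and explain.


Checking each pair (does one codeword prefix another?):
  C='0' vs F='01': prefix -- VIOLATION

NO -- this is NOT a valid prefix code. C (0) is a prefix of F (01).


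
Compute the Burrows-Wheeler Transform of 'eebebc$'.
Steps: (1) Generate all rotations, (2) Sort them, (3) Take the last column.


Rotations (sorted):
  0: $eebebc -> last char: c
  1: bc$eebe -> last char: e
  2: bebc$ee -> last char: e
  3: c$eebeb -> last char: b
  4: ebc$eeb -> last char: b
  5: ebebc$e -> last char: e
  6: eebebc$ -> last char: $


BWT = ceebbe$


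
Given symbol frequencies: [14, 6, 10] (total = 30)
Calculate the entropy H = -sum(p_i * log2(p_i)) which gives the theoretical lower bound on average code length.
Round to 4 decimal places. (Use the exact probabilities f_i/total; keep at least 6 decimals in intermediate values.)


Per-symbol terms -p_i * log2(p_i) with p_i = f_i/30:
  p = 14/30 = 0.466667: log2(p) = -1.099536, -p*log2(p) = 0.513117
  p = 6/30 = 0.200000: log2(p) = -2.321928, -p*log2(p) = 0.464386
  p = 10/30 = 0.333333: log2(p) = -1.584963, -p*log2(p) = 0.528321
H = 0.513117 + 0.464386 + 0.528321 = 1.505824

H = 1.5058 bits/symbol


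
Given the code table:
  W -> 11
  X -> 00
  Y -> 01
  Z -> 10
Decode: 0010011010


Decoding:
00 -> X
10 -> Z
01 -> Y
10 -> Z
10 -> Z


Result: XZYZZ


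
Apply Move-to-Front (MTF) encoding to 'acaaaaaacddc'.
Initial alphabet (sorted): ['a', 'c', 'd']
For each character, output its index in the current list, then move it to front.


MTF encoding:
'a': index 0 in ['a', 'c', 'd'] -> ['a', 'c', 'd']
'c': index 1 in ['a', 'c', 'd'] -> ['c', 'a', 'd']
'a': index 1 in ['c', 'a', 'd'] -> ['a', 'c', 'd']
'a': index 0 in ['a', 'c', 'd'] -> ['a', 'c', 'd']
'a': index 0 in ['a', 'c', 'd'] -> ['a', 'c', 'd']
'a': index 0 in ['a', 'c', 'd'] -> ['a', 'c', 'd']
'a': index 0 in ['a', 'c', 'd'] -> ['a', 'c', 'd']
'a': index 0 in ['a', 'c', 'd'] -> ['a', 'c', 'd']
'c': index 1 in ['a', 'c', 'd'] -> ['c', 'a', 'd']
'd': index 2 in ['c', 'a', 'd'] -> ['d', 'c', 'a']
'd': index 0 in ['d', 'c', 'a'] -> ['d', 'c', 'a']
'c': index 1 in ['d', 'c', 'a'] -> ['c', 'd', 'a']


Output: [0, 1, 1, 0, 0, 0, 0, 0, 1, 2, 0, 1]


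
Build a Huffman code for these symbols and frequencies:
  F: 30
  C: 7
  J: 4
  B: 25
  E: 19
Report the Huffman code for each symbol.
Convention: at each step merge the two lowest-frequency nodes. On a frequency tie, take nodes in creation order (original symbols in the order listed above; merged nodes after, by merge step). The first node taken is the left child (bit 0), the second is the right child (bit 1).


Huffman tree construction:
Step 1: Merge J(4) + C(7) = 11
Step 2: Merge (J+C)(11) + E(19) = 30
Step 3: Merge B(25) + F(30) = 55
Step 4: Merge ((J+C)+E)(30) + (B+F)(55) = 85
Read each symbol's code off the tree from the root (left child = 0, right child = 1).

Codes:
  F: 11 (length 2)
  C: 001 (length 3)
  J: 000 (length 3)
  B: 10 (length 2)
  E: 01 (length 2)
Average code length: 181/85 = 2.1294 bits/symbol


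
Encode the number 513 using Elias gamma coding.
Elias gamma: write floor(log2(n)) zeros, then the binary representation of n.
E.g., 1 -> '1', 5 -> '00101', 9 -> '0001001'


num_bits = floor(log2(513)) + 1 = 10
leading_zeros = num_bits - 1 = 9
binary(513) = 1000000001

Elias gamma(513) = '000000000' + '1000000001' = 0000000001000000001 (19 bits)


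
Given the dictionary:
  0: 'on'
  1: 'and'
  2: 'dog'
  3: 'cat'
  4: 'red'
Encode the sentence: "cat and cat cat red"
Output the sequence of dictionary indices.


Look up each word in the dictionary:
  'cat' -> 3
  'and' -> 1
  'cat' -> 3
  'cat' -> 3
  'red' -> 4

Encoded: [3, 1, 3, 3, 4]


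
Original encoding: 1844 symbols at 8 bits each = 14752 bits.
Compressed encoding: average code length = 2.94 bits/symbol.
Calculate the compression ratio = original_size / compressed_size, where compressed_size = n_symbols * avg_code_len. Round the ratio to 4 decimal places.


original_size = n_symbols * orig_bits = 1844 * 8 = 14752 bits
compressed_size = n_symbols * avg_code_len = 1844 * 2.94 = 5421.36 bits
ratio = original_size / compressed_size = 14752 / 5421.36 = 2.7211

Compression ratio = 2.7211


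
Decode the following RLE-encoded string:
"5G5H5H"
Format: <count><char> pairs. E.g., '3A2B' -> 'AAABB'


Expanding each <count><char> pair:
  5G -> 'GGGGG'
  5H -> 'HHHHH'
  5H -> 'HHHHH'

Decoded = GGGGGHHHHHHHHHH


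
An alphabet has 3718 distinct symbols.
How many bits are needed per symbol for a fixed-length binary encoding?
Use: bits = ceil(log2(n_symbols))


log2(3718) = 11.8603
Bracket: 2^11 = 2048 < 3718 <= 2^12 = 4096
So ceil(log2(3718)) = 12

bits = ceil(log2(3718)) = ceil(11.8603) = 12 bits


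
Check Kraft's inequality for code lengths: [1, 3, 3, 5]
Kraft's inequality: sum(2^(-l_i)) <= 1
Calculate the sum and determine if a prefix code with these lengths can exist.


Sum = 2^(-1) + 2^(-3) + 2^(-3) + 2^(-5)
    = 0.5 + 0.125 + 0.125 + 0.03125
    = 25/32 = 0.78125
Since 0.78125 <= 1, Kraft's inequality IS satisfied.
A prefix code with these lengths CAN exist.

Kraft sum = 0.78125. Satisfied.


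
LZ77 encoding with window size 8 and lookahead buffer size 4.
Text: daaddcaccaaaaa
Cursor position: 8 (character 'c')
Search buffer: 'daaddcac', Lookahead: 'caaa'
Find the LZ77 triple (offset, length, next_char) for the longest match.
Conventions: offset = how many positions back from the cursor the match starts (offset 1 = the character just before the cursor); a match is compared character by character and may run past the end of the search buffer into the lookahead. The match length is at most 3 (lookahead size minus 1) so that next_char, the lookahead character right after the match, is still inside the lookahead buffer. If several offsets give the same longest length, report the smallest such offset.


Try each offset into the search buffer:
  offset=1 (pos 7, char 'c'): match length 1
  offset=2 (pos 6, char 'a'): match length 0
  offset=3 (pos 5, char 'c'): match length 2
  offset=4 (pos 4, char 'd'): match length 0
  offset=5 (pos 3, char 'd'): match length 0
  offset=6 (pos 2, char 'a'): match length 0
  offset=7 (pos 1, char 'a'): match length 0
  offset=8 (pos 0, char 'd'): match length 0
Longest match has length 2 at offset 3.
next_char = character at position 8 + 2 = 10 -> 'a'

Best match: offset=3, length=2 (matching 'ca' starting at position 5)
LZ77 triple: (3, 2, 'a')


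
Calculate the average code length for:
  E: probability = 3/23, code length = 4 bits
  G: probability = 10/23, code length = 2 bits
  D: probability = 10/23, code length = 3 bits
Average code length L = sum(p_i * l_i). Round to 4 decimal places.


Weighted contributions p_i * l_i:
  E: (3/23) * 4 = 12/23
  G: (10/23) * 2 = 20/23
  D: (10/23) * 3 = 30/23
Sum = (12 + 20 + 30)/23 = 62/23

L = 62/23 = 2.6957 bits/symbol


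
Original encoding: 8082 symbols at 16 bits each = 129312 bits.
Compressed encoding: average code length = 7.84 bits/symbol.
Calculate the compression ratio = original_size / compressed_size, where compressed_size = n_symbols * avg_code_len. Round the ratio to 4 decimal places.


original_size = n_symbols * orig_bits = 8082 * 16 = 129312 bits
compressed_size = n_symbols * avg_code_len = 8082 * 7.84 = 63362.88 bits
ratio = original_size / compressed_size = 129312 / 63362.88 = 2.0408

Compression ratio = 2.0408


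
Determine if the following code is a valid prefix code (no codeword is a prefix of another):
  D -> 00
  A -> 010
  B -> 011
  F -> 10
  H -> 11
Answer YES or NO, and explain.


Checking each pair (does one codeword prefix another?):
  D='00' vs A='010': no prefix
  D='00' vs B='011': no prefix
  D='00' vs F='10': no prefix
  D='00' vs H='11': no prefix
  A='010' vs D='00': no prefix
  A='010' vs B='011': no prefix
  A='010' vs F='10': no prefix
  A='010' vs H='11': no prefix
  B='011' vs D='00': no prefix
  B='011' vs A='010': no prefix
  B='011' vs F='10': no prefix
  B='011' vs H='11': no prefix
  F='10' vs D='00': no prefix
  F='10' vs A='010': no prefix
  F='10' vs B='011': no prefix
  F='10' vs H='11': no prefix
  H='11' vs D='00': no prefix
  H='11' vs A='010': no prefix
  H='11' vs B='011': no prefix
  H='11' vs F='10': no prefix
No violation found over all pairs.

YES -- this is a valid prefix code. No codeword is a prefix of any other codeword.


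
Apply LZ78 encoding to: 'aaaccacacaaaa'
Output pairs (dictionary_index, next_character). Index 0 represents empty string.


LZ78 encoding steps:
Dictionary: {0: ''}
Step 1: w='' (idx 0), next='a' -> output (0, 'a'), add 'a' as idx 1
Step 2: w='a' (idx 1), next='a' -> output (1, 'a'), add 'aa' as idx 2
Step 3: w='' (idx 0), next='c' -> output (0, 'c'), add 'c' as idx 3
Step 4: w='c' (idx 3), next='a' -> output (3, 'a'), add 'ca' as idx 4
Step 5: w='ca' (idx 4), next='c' -> output (4, 'c'), add 'cac' as idx 5
Step 6: w='aa' (idx 2), next='a' -> output (2, 'a'), add 'aaa' as idx 6
Step 7: w='a' (idx 1), end of input -> output (1, '')


Encoded: [(0, 'a'), (1, 'a'), (0, 'c'), (3, 'a'), (4, 'c'), (2, 'a'), (1, '')]


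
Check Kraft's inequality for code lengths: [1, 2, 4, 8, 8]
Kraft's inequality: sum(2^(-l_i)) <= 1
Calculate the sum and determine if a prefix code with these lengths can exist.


Sum = 2^(-1) + 2^(-2) + 2^(-4) + 2^(-8) + 2^(-8)
    = 0.5 + 0.25 + 0.0625 + 0.00390625 + 0.00390625
    = 210/256 = 0.8203125
Since 0.8203125 <= 1, Kraft's inequality IS satisfied.
A prefix code with these lengths CAN exist.

Kraft sum = 0.8203125. Satisfied.


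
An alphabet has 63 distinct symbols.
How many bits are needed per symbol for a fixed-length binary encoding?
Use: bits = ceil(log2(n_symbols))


log2(63) = 5.9773
Bracket: 2^5 = 32 < 63 <= 2^6 = 64
So ceil(log2(63)) = 6

bits = ceil(log2(63)) = ceil(5.9773) = 6 bits


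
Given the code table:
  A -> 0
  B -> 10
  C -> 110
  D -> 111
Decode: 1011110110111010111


Decoding:
10 -> B
111 -> D
10 -> B
110 -> C
111 -> D
0 -> A
10 -> B
111 -> D


Result: BDBCDABD


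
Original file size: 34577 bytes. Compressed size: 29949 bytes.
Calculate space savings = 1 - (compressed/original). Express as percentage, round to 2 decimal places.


ratio = compressed/original = 29949/34577 = 0.866154
savings = 1 - ratio = 1 - 0.866154 = 0.133846
as a percentage: 0.133846 * 100 = 13.38%

Space savings = 1 - 29949/34577 = 13.38%


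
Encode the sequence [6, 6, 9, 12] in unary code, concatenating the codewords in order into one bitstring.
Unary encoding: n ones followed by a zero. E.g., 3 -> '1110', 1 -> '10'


Encode each number as n ones followed by a terminating 0:
  6 -> 1111110 (7 bits)
  6 -> 1111110 (7 bits)
  9 -> 1111111110 (10 bits)
  12 -> 1111111111110 (13 bits)
Total length = 7 + 7 + 10 + 13 = 37 bits.

Unary([6, 6, 9, 12]) = 1111110111111011111111101111111111110 (37 bits)


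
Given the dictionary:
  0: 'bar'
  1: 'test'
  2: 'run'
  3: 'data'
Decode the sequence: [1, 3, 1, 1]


Look up each index in the dictionary:
  1 -> 'test'
  3 -> 'data'
  1 -> 'test'
  1 -> 'test'

Decoded: "test data test test"


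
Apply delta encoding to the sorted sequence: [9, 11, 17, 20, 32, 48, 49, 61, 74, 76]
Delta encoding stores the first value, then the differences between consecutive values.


First value: 9
Deltas:
  11 - 9 = 2
  17 - 11 = 6
  20 - 17 = 3
  32 - 20 = 12
  48 - 32 = 16
  49 - 48 = 1
  61 - 49 = 12
  74 - 61 = 13
  76 - 74 = 2


Delta encoded: [9, 2, 6, 3, 12, 16, 1, 12, 13, 2]


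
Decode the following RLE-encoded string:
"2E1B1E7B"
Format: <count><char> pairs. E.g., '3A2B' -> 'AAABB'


Expanding each <count><char> pair:
  2E -> 'EE'
  1B -> 'B'
  1E -> 'E'
  7B -> 'BBBBBBB'

Decoded = EEBEBBBBBBB


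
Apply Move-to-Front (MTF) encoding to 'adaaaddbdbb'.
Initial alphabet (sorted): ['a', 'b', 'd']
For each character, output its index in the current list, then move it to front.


MTF encoding:
'a': index 0 in ['a', 'b', 'd'] -> ['a', 'b', 'd']
'd': index 2 in ['a', 'b', 'd'] -> ['d', 'a', 'b']
'a': index 1 in ['d', 'a', 'b'] -> ['a', 'd', 'b']
'a': index 0 in ['a', 'd', 'b'] -> ['a', 'd', 'b']
'a': index 0 in ['a', 'd', 'b'] -> ['a', 'd', 'b']
'd': index 1 in ['a', 'd', 'b'] -> ['d', 'a', 'b']
'd': index 0 in ['d', 'a', 'b'] -> ['d', 'a', 'b']
'b': index 2 in ['d', 'a', 'b'] -> ['b', 'd', 'a']
'd': index 1 in ['b', 'd', 'a'] -> ['d', 'b', 'a']
'b': index 1 in ['d', 'b', 'a'] -> ['b', 'd', 'a']
'b': index 0 in ['b', 'd', 'a'] -> ['b', 'd', 'a']


Output: [0, 2, 1, 0, 0, 1, 0, 2, 1, 1, 0]


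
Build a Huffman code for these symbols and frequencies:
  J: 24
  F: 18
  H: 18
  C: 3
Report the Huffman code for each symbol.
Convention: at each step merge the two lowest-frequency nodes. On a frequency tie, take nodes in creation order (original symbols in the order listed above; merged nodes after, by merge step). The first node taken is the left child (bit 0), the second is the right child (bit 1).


Huffman tree construction:
Step 1: Merge C(3) + F(18) = 21
Step 2: Merge H(18) + (C+F)(21) = 39
Step 3: Merge J(24) + (H+(C+F))(39) = 63
Read each symbol's code off the tree from the root (left child = 0, right child = 1).

Codes:
  J: 0 (length 1)
  F: 111 (length 3)
  H: 10 (length 2)
  C: 110 (length 3)
Average code length: 123/63 = 1.9524 bits/symbol


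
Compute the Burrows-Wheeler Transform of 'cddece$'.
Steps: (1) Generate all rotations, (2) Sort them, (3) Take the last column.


Rotations (sorted):
  0: $cddece -> last char: e
  1: cddece$ -> last char: $
  2: ce$cdde -> last char: e
  3: ddece$c -> last char: c
  4: dece$cd -> last char: d
  5: e$cddec -> last char: c
  6: ece$cdd -> last char: d


BWT = e$ecdcd


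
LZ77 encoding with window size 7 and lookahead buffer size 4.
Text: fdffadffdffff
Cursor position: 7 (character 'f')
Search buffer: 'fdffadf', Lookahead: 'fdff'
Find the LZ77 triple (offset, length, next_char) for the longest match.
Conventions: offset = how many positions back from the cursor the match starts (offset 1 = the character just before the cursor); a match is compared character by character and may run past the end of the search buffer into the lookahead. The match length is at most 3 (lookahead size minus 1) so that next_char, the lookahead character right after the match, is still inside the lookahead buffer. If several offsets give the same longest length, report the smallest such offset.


Try each offset into the search buffer:
  offset=1 (pos 6, char 'f'): match length 1
  offset=2 (pos 5, char 'd'): match length 0
  offset=3 (pos 4, char 'a'): match length 0
  offset=4 (pos 3, char 'f'): match length 1
  offset=5 (pos 2, char 'f'): match length 1
  offset=6 (pos 1, char 'd'): match length 0
  offset=7 (pos 0, char 'f'): match length 3
Longest match has length 3 at offset 7.
next_char = character at position 7 + 3 = 10 -> 'f'

Best match: offset=7, length=3 (matching 'fdf' starting at position 0)
LZ77 triple: (7, 3, 'f')


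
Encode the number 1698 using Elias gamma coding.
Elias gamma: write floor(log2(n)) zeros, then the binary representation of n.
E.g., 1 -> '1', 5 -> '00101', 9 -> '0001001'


num_bits = floor(log2(1698)) + 1 = 11
leading_zeros = num_bits - 1 = 10
binary(1698) = 11010100010

Elias gamma(1698) = '0000000000' + '11010100010' = 000000000011010100010 (21 bits)


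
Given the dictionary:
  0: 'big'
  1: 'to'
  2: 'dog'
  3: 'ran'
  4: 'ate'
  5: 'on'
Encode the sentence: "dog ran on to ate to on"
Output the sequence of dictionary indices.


Look up each word in the dictionary:
  'dog' -> 2
  'ran' -> 3
  'on' -> 5
  'to' -> 1
  'ate' -> 4
  'to' -> 1
  'on' -> 5

Encoded: [2, 3, 5, 1, 4, 1, 5]
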